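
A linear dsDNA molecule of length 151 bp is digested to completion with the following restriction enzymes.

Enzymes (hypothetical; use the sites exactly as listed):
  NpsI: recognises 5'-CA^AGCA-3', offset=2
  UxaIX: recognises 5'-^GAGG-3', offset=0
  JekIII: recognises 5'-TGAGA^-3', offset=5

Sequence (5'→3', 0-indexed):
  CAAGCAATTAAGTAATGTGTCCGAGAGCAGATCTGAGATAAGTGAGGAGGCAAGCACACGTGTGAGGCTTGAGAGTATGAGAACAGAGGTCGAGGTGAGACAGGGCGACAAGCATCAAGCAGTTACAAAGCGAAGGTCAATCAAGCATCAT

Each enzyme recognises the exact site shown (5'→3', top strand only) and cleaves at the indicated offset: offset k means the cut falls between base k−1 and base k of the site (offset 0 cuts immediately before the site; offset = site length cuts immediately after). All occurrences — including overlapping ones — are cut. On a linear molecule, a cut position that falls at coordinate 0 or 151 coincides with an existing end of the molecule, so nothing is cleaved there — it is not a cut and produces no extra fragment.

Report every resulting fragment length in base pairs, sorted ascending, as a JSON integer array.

[2,3,3,5,6,6,7,8,8,9,10,11,11,26,36]

Per-enzyme occurrences:
  NpsI (CAAGCA, off=2): starts [0, 50, 108, 115, 141] → cuts [2, 52, 110, 117, 143]
  UxaIX (GAGG, off=0): starts [43, 46, 63, 85, 91] → cuts [43, 46, 63, 85, 91]
  JekIII (TGAGA, off=5): starts [33, 69, 77, 95] → cuts [38, 74, 82, 100]

Pooled cuts: [2, 38, 43, 46, 52, 63, 74, 82, 85, 91, 100, 110, 117, 143]

Fragments:
  [0,2): 2 bp
  [2,38): 36 bp
  [38,43): 5 bp
  [43,46): 3 bp
  [46,52): 6 bp
  [52,63): 11 bp
  [63,74): 11 bp
  [74,82): 8 bp
  [82,85): 3 bp
  [85,91): 6 bp
  [91,100): 9 bp
  [100,110): 10 bp
  [110,117): 7 bp
  [117,143): 26 bp
  [143,151): 8 bp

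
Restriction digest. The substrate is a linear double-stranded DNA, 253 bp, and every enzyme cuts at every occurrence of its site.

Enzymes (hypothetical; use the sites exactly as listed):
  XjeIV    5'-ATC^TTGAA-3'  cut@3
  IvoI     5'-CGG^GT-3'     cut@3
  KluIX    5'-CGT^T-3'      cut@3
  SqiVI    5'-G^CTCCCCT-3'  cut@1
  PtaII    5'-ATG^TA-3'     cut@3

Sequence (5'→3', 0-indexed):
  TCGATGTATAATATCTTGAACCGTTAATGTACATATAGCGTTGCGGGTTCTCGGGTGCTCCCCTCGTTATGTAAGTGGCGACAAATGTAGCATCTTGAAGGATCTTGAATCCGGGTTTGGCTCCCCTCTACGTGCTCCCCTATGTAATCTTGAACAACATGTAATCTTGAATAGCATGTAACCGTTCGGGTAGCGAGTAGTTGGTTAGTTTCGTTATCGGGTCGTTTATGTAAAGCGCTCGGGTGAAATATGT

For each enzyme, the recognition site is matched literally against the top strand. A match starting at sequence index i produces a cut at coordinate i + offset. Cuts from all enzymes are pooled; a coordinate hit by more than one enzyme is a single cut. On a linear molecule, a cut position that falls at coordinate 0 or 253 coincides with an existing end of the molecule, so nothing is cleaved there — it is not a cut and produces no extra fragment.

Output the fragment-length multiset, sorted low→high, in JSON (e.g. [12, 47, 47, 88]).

Per-enzyme occurrences:
  XjeIV (ATCTTGAA, off=3): starts [12, 91, 101, 146, 163] → cuts [15, 94, 104, 149, 166]
  IvoI (CGGGT, off=3): starts [43, 51, 111, 186, 217, 239] → cuts [46, 54, 114, 189, 220, 242]
  KluIX (CGTT, off=3): starts [21, 38, 64, 182, 211, 222] → cuts [24, 41, 67, 185, 214, 225]
  SqiVI (GCTCCCCT, off=1): starts [56, 119, 133] → cuts [57, 120, 134]
  PtaII (ATGTA, off=3): starts [3, 26, 68, 84, 141, 158, 175, 227] → cuts [6, 29, 71, 87, 144, 161, 178, 230]

Pooled cuts: [6, 15, 24, 29, 41, 46, 54, 57, 67, 71, 87, 94, 104, 114, 120, 134, 144, 149, 161, 166, 178, 185, 189, 214, 220, 225, 230, 242]

Fragment lengths:
  [0,6): 6 bp
  [6,15): 9 bp
  [15,24): 9 bp
  [24,29): 5 bp
  [29,41): 12 bp
  [41,46): 5 bp
  [46,54): 8 bp
  [54,57): 3 bp
  [57,67): 10 bp
  [67,71): 4 bp
  [71,87): 16 bp
  [87,94): 7 bp
  [94,104): 10 bp
  [104,114): 10 bp
  [114,120): 6 bp
  [120,134): 14 bp
  [134,144): 10 bp
  [144,149): 5 bp
  [149,161): 12 bp
  [161,166): 5 bp
  [166,178): 12 bp
  [178,185): 7 bp
  [185,189): 4 bp
  [189,214): 25 bp
  [214,220): 6 bp
  [220,225): 5 bp
  [225,230): 5 bp
  [230,242): 12 bp
  [242,253): 11 bp

[3,4,4,5,5,5,5,5,5,6,6,6,7,7,8,9,9,10,10,10,10,11,12,12,12,12,14,16,25]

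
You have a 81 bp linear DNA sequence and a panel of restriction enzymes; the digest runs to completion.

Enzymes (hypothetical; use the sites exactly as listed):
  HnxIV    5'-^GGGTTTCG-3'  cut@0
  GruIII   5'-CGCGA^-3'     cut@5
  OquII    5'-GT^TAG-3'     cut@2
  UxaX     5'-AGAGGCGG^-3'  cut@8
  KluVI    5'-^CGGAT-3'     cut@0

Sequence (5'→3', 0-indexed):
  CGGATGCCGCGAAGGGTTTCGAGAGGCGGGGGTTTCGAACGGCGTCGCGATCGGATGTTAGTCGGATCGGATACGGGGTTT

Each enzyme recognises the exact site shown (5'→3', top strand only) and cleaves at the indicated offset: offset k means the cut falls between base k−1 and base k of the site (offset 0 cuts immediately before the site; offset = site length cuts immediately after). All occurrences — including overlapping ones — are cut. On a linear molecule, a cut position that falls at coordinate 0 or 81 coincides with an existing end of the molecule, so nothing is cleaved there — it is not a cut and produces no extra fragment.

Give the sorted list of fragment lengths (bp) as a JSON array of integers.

Site scan:
  HnxIV (GGGTTTCG, off=0): starts [13, 29] → cuts [13, 29]
  GruIII (CGCGA, off=5): starts [7, 45] → cuts [12, 50]
  OquII (GTTAG, off=2): starts [56] → cuts [58]
  UxaX (AGAGGCGG, off=8): starts [21] → cuts [29]
  KluVI (CGGAT, off=0): starts [0, 51, 62, 67] → cuts [51, 62, 67] (position 0 is a terminus of the linear molecule — no cut)

Pooled cuts: [12, 13, 29, 50, 51, 58, 62, 67]

Fragment lengths:
  [0,12): 12 bp
  [12,13): 1 bp
  [13,29): 16 bp
  [29,50): 21 bp
  [50,51): 1 bp
  [51,58): 7 bp
  [58,62): 4 bp
  [62,67): 5 bp
  [67,81): 14 bp

[1,1,4,5,7,12,14,16,21]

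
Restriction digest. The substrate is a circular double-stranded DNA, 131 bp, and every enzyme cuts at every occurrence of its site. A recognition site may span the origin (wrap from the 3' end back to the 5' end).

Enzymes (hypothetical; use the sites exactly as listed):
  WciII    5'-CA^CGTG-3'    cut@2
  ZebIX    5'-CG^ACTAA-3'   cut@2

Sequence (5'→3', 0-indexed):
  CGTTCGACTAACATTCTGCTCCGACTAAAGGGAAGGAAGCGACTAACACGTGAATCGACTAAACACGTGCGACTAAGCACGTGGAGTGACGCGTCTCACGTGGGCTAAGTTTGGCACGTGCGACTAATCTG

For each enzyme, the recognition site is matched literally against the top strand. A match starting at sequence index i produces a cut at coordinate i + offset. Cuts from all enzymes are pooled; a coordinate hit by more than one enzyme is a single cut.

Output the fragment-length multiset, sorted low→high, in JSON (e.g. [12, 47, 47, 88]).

[6,6,7,8,8,9,15,17,18,18,19]

Site scan:
  WciII CACGTG/2: at [46, 63, 77, 96, 114] ⇒ [48, 65, 79, 98, 116]
  ZebIX CGACTAA/2: at [4, 21, 39, 55, 69, 120] ⇒ [6, 23, 41, 57, 71, 122]

All cut coordinates (distinct, sorted): [6, 23, 41, 48, 57, 65, 71, 79, 98, 116, 122]

Fragment lengths:
  6→23: 17 bp
  23→41: 18 bp
  41→48: 7 bp
  48→57: 9 bp
  57→65: 8 bp
  65→71: 6 bp
  71→79: 8 bp
  79→98: 19 bp
  98→116: 18 bp
  116→122: 6 bp
  122→6 (wrap): 131-122+6 = 15 bp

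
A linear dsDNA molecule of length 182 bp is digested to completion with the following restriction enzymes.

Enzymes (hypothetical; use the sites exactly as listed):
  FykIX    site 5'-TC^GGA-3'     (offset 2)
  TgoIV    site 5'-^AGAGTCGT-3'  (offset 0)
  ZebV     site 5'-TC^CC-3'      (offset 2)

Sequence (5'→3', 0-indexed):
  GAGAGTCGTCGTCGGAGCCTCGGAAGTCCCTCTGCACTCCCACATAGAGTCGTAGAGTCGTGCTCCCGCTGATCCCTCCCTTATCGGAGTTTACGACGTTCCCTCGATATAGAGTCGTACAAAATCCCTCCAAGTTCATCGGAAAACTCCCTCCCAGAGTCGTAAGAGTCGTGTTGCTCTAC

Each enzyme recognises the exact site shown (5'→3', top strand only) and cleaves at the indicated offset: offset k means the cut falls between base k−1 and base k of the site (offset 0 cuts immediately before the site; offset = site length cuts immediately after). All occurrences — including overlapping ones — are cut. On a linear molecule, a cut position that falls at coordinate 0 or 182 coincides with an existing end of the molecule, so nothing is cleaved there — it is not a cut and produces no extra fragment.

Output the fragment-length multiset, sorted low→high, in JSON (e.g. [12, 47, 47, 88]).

[1,2,4,4,6,7,7,8,8,9,9,9,9,11,12,12,14,16,16,18]

Per-enzyme occurrences:
  FykIX TCGGA/2: at [11, 19, 83, 138] ⇒ [13, 21, 85, 140]
  TgoIV AGAGTCGT/0: at [1, 45, 53, 110, 155, 164] ⇒ [1, 45, 53, 110, 155, 164]
  ZebV TCCC/2: at [26, 37, 63, 72, 76, 99, 124, 147, 151] ⇒ [28, 39, 65, 74, 78, 101, 126, 149, 153]

All cut coordinates (distinct, sorted): [1, 13, 21, 28, 39, 45, 53, 65, 74, 78, 85, 101, 110, 126, 140, 149, 153, 155, 164]

Fragments:
  [0,1): 1 bp
  [1,13): 12 bp
  [13,21): 8 bp
  [21,28): 7 bp
  [28,39): 11 bp
  [39,45): 6 bp
  [45,53): 8 bp
  [53,65): 12 bp
  [65,74): 9 bp
  [74,78): 4 bp
  [78,85): 7 bp
  [85,101): 16 bp
  [101,110): 9 bp
  [110,126): 16 bp
  [126,140): 14 bp
  [140,149): 9 bp
  [149,153): 4 bp
  [153,155): 2 bp
  [155,164): 9 bp
  [164,182): 18 bp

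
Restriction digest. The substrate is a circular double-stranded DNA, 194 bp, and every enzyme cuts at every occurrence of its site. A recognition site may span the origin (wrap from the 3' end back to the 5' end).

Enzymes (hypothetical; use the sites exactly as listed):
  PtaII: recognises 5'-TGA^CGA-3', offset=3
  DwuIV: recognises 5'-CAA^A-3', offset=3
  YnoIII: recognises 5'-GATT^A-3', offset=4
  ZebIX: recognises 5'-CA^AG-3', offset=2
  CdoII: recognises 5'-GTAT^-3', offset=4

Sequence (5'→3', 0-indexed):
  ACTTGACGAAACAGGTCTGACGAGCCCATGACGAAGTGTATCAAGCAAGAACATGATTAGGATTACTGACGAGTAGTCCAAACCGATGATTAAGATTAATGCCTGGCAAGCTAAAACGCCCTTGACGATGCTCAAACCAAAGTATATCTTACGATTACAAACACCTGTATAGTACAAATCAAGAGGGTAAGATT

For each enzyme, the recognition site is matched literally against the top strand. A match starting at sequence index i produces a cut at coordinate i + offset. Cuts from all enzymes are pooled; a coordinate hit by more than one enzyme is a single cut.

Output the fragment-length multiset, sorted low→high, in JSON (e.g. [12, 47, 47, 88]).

Per-enzyme occurrences:
  PtaII (TGACGA, off=3): starts [3, 17, 28, 66, 122] → cuts [6, 20, 31, 69, 125]
  DwuIV (CAAA, off=3): starts [78, 132, 137, 157, 174] → cuts [81, 135, 140, 160, 177]
  YnoIII (GATTA, off=4): starts [54, 60, 87, 93, 152, 190] → cuts [0, 58, 64, 91, 97, 156]
  ZebIX (CAAG, off=2): starts [41, 45, 106, 179] → cuts [43, 47, 108, 181]
  CdoII (GTAT, off=4): starts [37, 141, 166] → cuts [41, 145, 170]

Pooled cuts: [0, 6, 20, 31, 41, 43, 47, 58, 64, 69, 81, 91, 97, 108, 125, 135, 140, 145, 156, 160, 170, 177, 181]

Fragments:
  0→6: 6 bp
  6→20: 14 bp
  20→31: 11 bp
  31→41: 10 bp
  41→43: 2 bp
  43→47: 4 bp
  47→58: 11 bp
  58→64: 6 bp
  64→69: 5 bp
  69→81: 12 bp
  81→91: 10 bp
  91→97: 6 bp
  97→108: 11 bp
  108→125: 17 bp
  125→135: 10 bp
  135→140: 5 bp
  140→145: 5 bp
  145→156: 11 bp
  156→160: 4 bp
  160→170: 10 bp
  170→177: 7 bp
  177→181: 4 bp
  181→0 (wrap): 194-181+0 = 13 bp

[2,4,4,4,5,5,5,6,6,6,7,10,10,10,10,11,11,11,11,12,13,14,17]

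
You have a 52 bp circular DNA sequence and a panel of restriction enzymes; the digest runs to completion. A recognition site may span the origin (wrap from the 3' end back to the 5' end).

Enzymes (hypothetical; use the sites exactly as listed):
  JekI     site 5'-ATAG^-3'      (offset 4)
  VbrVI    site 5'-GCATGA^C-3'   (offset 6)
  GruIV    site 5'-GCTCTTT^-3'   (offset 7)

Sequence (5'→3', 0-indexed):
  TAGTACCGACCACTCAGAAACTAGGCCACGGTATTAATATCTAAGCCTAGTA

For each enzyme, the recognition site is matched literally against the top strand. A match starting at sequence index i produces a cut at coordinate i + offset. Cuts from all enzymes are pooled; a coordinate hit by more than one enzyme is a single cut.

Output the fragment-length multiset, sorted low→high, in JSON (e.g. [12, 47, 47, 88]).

Site scan:
  JekI ATAG/4: at [51] ⇒ [3]
  VbrVI (GCATGAC, off=6): no sites
  GruIV (GCTCTTT, off=7): no sites

All cut coordinates (distinct, sorted): [3]

Fragments:
  3→3 (wrap): 52-3+3 = 52 bp

[52]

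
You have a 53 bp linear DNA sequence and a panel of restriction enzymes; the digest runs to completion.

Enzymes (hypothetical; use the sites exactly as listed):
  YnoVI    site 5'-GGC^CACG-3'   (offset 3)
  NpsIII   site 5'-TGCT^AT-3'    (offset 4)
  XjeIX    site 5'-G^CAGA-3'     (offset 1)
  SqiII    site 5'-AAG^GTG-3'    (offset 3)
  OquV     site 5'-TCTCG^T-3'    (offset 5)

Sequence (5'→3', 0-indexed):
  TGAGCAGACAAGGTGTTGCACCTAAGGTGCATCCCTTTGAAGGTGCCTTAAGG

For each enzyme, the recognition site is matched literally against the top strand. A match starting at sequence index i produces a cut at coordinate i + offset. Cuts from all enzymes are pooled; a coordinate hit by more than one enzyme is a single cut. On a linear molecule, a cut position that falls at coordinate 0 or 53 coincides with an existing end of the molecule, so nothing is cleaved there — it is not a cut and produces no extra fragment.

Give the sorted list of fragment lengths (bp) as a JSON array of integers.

[4,8,11,14,16]

Scan for sites:
  YnoVI (GGCCACG, off=3): no sites
  NpsIII (TGCTAT, off=4): no sites
  XjeIX (GCAGA, off=1): starts [3] → cuts [4]
  SqiII (AAGGTG, off=3): starts [9, 23, 39] → cuts [12, 26, 42]
  OquV (TCTCGT, off=5): no sites

All cut coordinates (distinct, sorted): [4, 12, 26, 42]

Fragments:
  [0,4): 4 bp
  [4,12): 8 bp
  [12,26): 14 bp
  [26,42): 16 bp
  [42,53): 11 bp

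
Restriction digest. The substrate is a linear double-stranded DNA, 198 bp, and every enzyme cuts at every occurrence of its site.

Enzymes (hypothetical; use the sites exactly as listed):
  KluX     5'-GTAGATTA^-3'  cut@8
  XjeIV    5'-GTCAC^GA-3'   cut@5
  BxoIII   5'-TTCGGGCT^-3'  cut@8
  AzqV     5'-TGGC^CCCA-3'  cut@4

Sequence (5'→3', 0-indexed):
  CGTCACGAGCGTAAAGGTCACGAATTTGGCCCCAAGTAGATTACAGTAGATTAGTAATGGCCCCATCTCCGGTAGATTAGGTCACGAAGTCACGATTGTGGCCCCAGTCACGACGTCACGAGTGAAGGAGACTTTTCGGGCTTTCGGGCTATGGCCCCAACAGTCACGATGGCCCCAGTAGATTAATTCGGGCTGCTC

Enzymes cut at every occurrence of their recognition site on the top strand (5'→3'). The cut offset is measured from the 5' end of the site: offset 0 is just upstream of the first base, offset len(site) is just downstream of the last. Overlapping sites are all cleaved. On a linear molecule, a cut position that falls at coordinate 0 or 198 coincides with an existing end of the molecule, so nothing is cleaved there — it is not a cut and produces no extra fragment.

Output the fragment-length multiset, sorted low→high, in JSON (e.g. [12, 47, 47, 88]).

Site scan:
  KluX (GTAGATTA, off=8): starts [35, 45, 71, 177] → cuts [43, 53, 79, 185]
  XjeIV (GTCACGA, off=5): starts [1, 16, 80, 88, 106, 114, 162] → cuts [6, 21, 85, 93, 111, 119, 167]
  BxoIII (TTCGGGCT, off=8): starts [134, 142, 186] → cuts [142, 150, 194]
  AzqV (TGGCCCCA, off=4): starts [26, 57, 98, 151, 169] → cuts [30, 61, 102, 155, 173]

Pooled cuts: [6, 21, 30, 43, 53, 61, 79, 85, 93, 102, 111, 119, 142, 150, 155, 167, 173, 185, 194]

Fragments:
  [0,6): 6 bp
  [6,21): 15 bp
  [21,30): 9 bp
  [30,43): 13 bp
  [43,53): 10 bp
  [53,61): 8 bp
  [61,79): 18 bp
  [79,85): 6 bp
  [85,93): 8 bp
  [93,102): 9 bp
  [102,111): 9 bp
  [111,119): 8 bp
  [119,142): 23 bp
  [142,150): 8 bp
  [150,155): 5 bp
  [155,167): 12 bp
  [167,173): 6 bp
  [173,185): 12 bp
  [185,194): 9 bp
  [194,198): 4 bp

[4,5,6,6,6,8,8,8,8,9,9,9,9,10,12,12,13,15,18,23]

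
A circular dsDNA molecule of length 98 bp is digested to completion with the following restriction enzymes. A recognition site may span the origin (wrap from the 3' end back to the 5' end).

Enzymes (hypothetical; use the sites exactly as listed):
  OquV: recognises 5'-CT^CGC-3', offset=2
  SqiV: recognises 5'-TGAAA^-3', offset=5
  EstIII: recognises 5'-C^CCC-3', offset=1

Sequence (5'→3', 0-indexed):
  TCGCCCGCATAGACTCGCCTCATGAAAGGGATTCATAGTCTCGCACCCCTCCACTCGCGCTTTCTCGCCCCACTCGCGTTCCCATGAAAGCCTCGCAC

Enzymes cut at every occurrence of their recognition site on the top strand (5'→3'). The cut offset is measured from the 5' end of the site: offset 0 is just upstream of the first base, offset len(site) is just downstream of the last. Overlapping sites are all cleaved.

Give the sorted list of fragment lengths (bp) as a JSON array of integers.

Per-enzyme occurrences:
  OquV CTCGC/2: at [13, 39, 53, 63, 72, 91, 97] ⇒ [1, 15, 41, 55, 65, 74, 93]
  SqiV TGAAA/5: at [22, 84] ⇒ [27, 89]
  EstIII CCCC/1: at [45, 67] ⇒ [46, 68]

All cut coordinates (distinct, sorted): [1, 15, 27, 41, 46, 55, 65, 68, 74, 89, 93]

Fragment lengths:
  1→15: 14 bp
  15→27: 12 bp
  27→41: 14 bp
  41→46: 5 bp
  46→55: 9 bp
  55→65: 10 bp
  65→68: 3 bp
  68→74: 6 bp
  74→89: 15 bp
  89→93: 4 bp
  93→1 (wrap): 98-93+1 = 6 bp

[3,4,5,6,6,9,10,12,14,14,15]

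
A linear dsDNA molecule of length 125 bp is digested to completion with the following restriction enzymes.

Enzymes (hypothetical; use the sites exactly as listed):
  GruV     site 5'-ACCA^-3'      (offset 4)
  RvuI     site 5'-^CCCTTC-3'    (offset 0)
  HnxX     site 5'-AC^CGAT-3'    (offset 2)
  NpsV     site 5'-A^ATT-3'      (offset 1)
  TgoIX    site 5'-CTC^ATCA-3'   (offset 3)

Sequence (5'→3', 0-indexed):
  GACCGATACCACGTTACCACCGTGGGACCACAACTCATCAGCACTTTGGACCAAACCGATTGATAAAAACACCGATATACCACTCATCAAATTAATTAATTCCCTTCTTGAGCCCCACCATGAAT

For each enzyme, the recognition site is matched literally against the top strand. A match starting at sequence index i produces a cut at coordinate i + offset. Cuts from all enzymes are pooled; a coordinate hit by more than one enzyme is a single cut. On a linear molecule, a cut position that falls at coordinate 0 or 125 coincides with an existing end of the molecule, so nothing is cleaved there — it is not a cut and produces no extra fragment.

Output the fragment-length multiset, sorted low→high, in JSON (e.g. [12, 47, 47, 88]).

Scan for sites:
  GruV ACCA/4: at [7, 15, 26, 49, 78, 116] ⇒ [11, 19, 30, 53, 82, 120]
  RvuI CCCTTC/0: at [101] ⇒ [101]
  HnxX ACCGAT/2: at [1, 54, 70] ⇒ [3, 56, 72]
  NpsV AATT/1: at [89, 93, 97] ⇒ [90, 94, 98]
  TgoIX CTCATCA/3: at [33, 82] ⇒ [36, 85]

Pooled cuts: [3, 11, 19, 30, 36, 53, 56, 72, 82, 85, 90, 94, 98, 101, 120]

Fragment lengths:
  [0,3): 3 bp
  [3,11): 8 bp
  [11,19): 8 bp
  [19,30): 11 bp
  [30,36): 6 bp
  [36,53): 17 bp
  [53,56): 3 bp
  [56,72): 16 bp
  [72,82): 10 bp
  [82,85): 3 bp
  [85,90): 5 bp
  [90,94): 4 bp
  [94,98): 4 bp
  [98,101): 3 bp
  [101,120): 19 bp
  [120,125): 5 bp

[3,3,3,3,4,4,5,5,6,8,8,10,11,16,17,19]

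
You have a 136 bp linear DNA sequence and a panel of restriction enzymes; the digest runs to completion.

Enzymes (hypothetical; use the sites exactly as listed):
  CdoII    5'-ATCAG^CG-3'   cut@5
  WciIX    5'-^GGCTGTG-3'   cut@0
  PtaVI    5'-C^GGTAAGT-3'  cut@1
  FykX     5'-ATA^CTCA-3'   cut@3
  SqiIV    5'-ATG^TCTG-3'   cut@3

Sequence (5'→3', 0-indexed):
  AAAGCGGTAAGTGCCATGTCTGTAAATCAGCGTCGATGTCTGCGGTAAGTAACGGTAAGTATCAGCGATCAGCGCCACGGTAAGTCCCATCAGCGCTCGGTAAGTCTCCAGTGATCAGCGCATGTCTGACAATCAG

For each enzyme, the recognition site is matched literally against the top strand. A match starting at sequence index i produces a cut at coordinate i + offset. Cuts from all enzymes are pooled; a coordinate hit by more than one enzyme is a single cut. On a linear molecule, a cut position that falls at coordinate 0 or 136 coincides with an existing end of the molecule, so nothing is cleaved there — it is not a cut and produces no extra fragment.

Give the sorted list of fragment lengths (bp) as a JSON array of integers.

[5,5,5,6,6,7,8,10,12,12,12,13,15,20]

Scan for sites:
  CdoII (ATCAGCG, off=5): starts [25, 60, 67, 88, 113] → cuts [30, 65, 72, 93, 118]
  WciIX (GGCTGTG, off=0): no sites
  PtaVI (CGGTAAGT, off=1): starts [4, 42, 52, 77, 97] → cuts [5, 43, 53, 78, 98]
  FykX (ATACTCA, off=3): no sites
  SqiIV (ATGTCTG, off=3): starts [15, 35, 121] → cuts [18, 38, 124]

All cut coordinates (distinct, sorted): [5, 18, 30, 38, 43, 53, 65, 72, 78, 93, 98, 118, 124]

Fragments:
  [0,5): 5 bp
  [5,18): 13 bp
  [18,30): 12 bp
  [30,38): 8 bp
  [38,43): 5 bp
  [43,53): 10 bp
  [53,65): 12 bp
  [65,72): 7 bp
  [72,78): 6 bp
  [78,93): 15 bp
  [93,98): 5 bp
  [98,118): 20 bp
  [118,124): 6 bp
  [124,136): 12 bp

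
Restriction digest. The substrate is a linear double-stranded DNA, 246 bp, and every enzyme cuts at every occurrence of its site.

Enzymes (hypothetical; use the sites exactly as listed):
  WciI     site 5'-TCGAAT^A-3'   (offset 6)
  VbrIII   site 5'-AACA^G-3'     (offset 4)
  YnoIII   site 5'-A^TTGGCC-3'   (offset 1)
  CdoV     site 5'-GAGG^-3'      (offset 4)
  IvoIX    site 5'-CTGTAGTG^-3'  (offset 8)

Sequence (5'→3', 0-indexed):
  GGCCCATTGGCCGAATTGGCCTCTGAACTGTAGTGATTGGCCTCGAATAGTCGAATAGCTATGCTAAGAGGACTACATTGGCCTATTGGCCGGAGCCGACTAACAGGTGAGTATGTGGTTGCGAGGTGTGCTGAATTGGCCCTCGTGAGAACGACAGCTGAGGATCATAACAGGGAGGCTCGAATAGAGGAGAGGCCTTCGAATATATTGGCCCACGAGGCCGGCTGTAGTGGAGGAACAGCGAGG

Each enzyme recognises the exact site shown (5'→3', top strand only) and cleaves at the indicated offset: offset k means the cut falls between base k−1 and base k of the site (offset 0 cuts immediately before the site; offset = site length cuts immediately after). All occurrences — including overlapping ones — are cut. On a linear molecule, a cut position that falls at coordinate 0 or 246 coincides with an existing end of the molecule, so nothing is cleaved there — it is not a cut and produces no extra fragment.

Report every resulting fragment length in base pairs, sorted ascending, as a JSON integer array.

Site scan:
  WciI TCGAATA/6: at [42, 50, 179, 198] ⇒ [48, 56, 185, 204]
  VbrIII AACAG/4: at [101, 168, 236] ⇒ [105, 172, 240]
  YnoIII ATTGGCC/1: at [5, 14, 35, 76, 84, 134, 206] ⇒ [6, 15, 36, 77, 85, 135, 207]
  CdoV GAGG/4: at [67, 122, 159, 174, 186, 191, 216, 232, 242] ⇒ [71, 126, 163, 178, 190, 195, 220, 236] (position 246 is a terminus of the linear molecule — no cut)
  IvoIX CTGTAGTG/8: at [27, 224] ⇒ [35, 232]

Pooled cuts: [6, 15, 35, 36, 48, 56, 71, 77, 85, 105, 126, 135, 163, 172, 178, 185, 190, 195, 204, 207, 220, 232, 236, 240]

Fragment lengths:
  [0,6): 6 bp
  [6,15): 9 bp
  [15,35): 20 bp
  [35,36): 1 bp
  [36,48): 12 bp
  [48,56): 8 bp
  [56,71): 15 bp
  [71,77): 6 bp
  [77,85): 8 bp
  [85,105): 20 bp
  [105,126): 21 bp
  [126,135): 9 bp
  [135,163): 28 bp
  [163,172): 9 bp
  [172,178): 6 bp
  [178,185): 7 bp
  [185,190): 5 bp
  [190,195): 5 bp
  [195,204): 9 bp
  [204,207): 3 bp
  [207,220): 13 bp
  [220,232): 12 bp
  [232,236): 4 bp
  [236,240): 4 bp
  [240,246): 6 bp

[1,3,4,4,5,5,6,6,6,6,7,8,8,9,9,9,9,12,12,13,15,20,20,21,28]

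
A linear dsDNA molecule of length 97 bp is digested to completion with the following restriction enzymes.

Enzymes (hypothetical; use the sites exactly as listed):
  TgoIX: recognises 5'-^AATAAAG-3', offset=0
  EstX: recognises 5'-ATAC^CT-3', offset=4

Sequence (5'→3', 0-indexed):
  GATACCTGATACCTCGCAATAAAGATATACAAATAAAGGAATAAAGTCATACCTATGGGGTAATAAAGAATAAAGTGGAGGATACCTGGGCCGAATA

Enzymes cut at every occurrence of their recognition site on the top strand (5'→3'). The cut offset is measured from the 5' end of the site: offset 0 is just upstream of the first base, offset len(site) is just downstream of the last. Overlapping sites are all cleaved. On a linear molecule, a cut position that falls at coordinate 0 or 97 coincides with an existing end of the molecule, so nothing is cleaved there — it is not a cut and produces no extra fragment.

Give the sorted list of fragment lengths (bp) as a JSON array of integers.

Scan for sites:
  TgoIX AATAAAG/0: at [17, 31, 39, 61, 68] ⇒ [17, 31, 39, 61, 68]
  EstX ATACCT/4: at [1, 8, 48, 81] ⇒ [5, 12, 52, 85]

All cut coordinates (distinct, sorted): [5, 12, 17, 31, 39, 52, 61, 68, 85]

Fragments:
  [0,5): 5 bp
  [5,12): 7 bp
  [12,17): 5 bp
  [17,31): 14 bp
  [31,39): 8 bp
  [39,52): 13 bp
  [52,61): 9 bp
  [61,68): 7 bp
  [68,85): 17 bp
  [85,97): 12 bp

[5,5,7,7,8,9,12,13,14,17]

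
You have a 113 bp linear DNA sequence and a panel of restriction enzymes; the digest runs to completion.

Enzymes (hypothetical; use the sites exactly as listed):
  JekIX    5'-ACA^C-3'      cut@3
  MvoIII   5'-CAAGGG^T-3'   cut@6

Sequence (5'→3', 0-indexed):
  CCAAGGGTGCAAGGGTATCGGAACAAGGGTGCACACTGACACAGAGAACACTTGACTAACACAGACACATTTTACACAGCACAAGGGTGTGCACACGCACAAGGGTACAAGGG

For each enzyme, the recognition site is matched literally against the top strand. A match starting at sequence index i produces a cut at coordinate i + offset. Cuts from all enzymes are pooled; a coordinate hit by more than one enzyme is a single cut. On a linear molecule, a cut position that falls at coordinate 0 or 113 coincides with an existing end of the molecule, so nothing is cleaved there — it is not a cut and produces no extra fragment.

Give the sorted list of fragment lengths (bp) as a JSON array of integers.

Site scan:
  JekIX ACAC/3: at [32, 38, 47, 58, 64, 73, 92] ⇒ [35, 41, 50, 61, 67, 76, 95]
  MvoIII CAAGGGT/6: at [1, 9, 23, 81, 99] ⇒ [7, 15, 29, 87, 105]

Pooled cuts: [7, 15, 29, 35, 41, 50, 61, 67, 76, 87, 95, 105]

Fragment lengths:
  [0,7): 7 bp
  [7,15): 8 bp
  [15,29): 14 bp
  [29,35): 6 bp
  [35,41): 6 bp
  [41,50): 9 bp
  [50,61): 11 bp
  [61,67): 6 bp
  [67,76): 9 bp
  [76,87): 11 bp
  [87,95): 8 bp
  [95,105): 10 bp
  [105,113): 8 bp

[6,6,6,7,8,8,8,9,9,10,11,11,14]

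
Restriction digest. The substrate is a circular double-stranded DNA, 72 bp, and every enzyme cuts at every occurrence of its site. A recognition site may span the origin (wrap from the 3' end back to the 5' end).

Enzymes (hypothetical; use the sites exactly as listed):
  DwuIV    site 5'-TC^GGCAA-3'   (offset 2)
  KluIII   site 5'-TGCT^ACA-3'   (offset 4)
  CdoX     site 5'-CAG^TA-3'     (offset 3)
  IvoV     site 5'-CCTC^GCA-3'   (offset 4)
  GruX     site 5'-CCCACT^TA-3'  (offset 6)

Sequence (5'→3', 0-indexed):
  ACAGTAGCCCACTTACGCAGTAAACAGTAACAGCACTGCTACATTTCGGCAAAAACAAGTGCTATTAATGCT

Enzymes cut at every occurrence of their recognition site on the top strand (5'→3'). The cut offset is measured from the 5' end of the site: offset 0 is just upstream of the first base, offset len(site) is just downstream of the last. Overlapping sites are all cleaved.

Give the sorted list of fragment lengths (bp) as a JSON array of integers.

[4,7,7,7,9,13,25]

Scan for sites:
  DwuIV TCGGCAA/2: at [45] ⇒ [47]
  KluIII TGCTACA/4: at [36, 68] ⇒ [0, 40]
  CdoX CAGTA/3: at [1, 17, 24] ⇒ [4, 20, 27]
  IvoV (CCTCGCA, off=4): no sites
  GruX CCCACTTA/6: at [7] ⇒ [13]

All cut coordinates (distinct, sorted): [0, 4, 13, 20, 27, 40, 47]

Fragment lengths:
  0→4: 4 bp
  4→13: 9 bp
  13→20: 7 bp
  20→27: 7 bp
  27→40: 13 bp
  40→47: 7 bp
  47→0 (wrap): 72-47+0 = 25 bp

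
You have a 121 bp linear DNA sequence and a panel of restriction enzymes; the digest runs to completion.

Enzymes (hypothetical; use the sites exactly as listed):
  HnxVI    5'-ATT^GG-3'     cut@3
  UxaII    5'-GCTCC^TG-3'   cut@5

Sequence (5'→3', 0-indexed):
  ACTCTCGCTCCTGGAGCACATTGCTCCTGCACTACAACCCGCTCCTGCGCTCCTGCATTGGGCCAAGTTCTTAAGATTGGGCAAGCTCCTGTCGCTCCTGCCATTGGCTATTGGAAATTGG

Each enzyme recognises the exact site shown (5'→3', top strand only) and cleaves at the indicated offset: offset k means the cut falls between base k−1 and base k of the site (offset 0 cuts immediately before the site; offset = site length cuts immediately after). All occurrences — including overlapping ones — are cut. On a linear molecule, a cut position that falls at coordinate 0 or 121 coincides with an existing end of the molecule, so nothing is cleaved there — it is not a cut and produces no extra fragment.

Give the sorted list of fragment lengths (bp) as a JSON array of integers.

Scan for sites:
  HnxVI ATTGG/3: at [56, 75, 102, 109, 116] ⇒ [59, 78, 105, 112, 119]
  UxaII GCTCCTG/5: at [6, 22, 40, 48, 84, 93] ⇒ [11, 27, 45, 53, 89, 98]

All cut coordinates (distinct, sorted): [11, 27, 45, 53, 59, 78, 89, 98, 105, 112, 119]

Fragments:
  [0,11): 11 bp
  [11,27): 16 bp
  [27,45): 18 bp
  [45,53): 8 bp
  [53,59): 6 bp
  [59,78): 19 bp
  [78,89): 11 bp
  [89,98): 9 bp
  [98,105): 7 bp
  [105,112): 7 bp
  [112,119): 7 bp
  [119,121): 2 bp

[2,6,7,7,7,8,9,11,11,16,18,19]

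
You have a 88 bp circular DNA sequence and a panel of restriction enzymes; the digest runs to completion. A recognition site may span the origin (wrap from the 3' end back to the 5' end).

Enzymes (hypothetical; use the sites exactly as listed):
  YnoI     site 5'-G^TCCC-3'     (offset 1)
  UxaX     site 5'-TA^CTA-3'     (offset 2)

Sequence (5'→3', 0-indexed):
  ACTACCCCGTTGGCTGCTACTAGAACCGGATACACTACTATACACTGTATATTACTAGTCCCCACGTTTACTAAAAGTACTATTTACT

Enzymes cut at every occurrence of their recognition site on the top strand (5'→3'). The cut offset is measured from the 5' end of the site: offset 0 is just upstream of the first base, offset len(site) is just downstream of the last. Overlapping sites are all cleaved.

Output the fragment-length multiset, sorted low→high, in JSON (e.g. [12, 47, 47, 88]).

[3,4,7,9,12,17,18,18]

Scan for sites:
  YnoI (GTCCC, off=1): starts [57] → cuts [58]
  UxaX (TACTA, off=2): starts [17, 35, 52, 68, 77, 84, 87] → cuts [1, 19, 37, 54, 70, 79, 86]

Pooled cuts: [1, 19, 37, 54, 58, 70, 79, 86]

Fragments:
  1→19: 18 bp
  19→37: 18 bp
  37→54: 17 bp
  54→58: 4 bp
  58→70: 12 bp
  70→79: 9 bp
  79→86: 7 bp
  86→1 (wrap): 88-86+1 = 3 bp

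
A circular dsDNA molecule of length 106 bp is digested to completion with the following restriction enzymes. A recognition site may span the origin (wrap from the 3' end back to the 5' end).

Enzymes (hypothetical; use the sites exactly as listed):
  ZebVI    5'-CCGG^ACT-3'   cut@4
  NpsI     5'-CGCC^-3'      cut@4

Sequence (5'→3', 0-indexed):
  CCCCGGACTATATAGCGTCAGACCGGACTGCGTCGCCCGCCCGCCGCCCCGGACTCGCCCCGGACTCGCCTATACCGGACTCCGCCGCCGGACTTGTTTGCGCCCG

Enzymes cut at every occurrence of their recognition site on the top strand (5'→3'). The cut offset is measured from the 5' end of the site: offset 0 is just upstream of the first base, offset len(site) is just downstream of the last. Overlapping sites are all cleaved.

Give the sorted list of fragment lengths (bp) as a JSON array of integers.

Per-enzyme occurrences:
  ZebVI (CCGGACT, off=4): starts [2, 22, 48, 59, 74, 87] → cuts [6, 26, 52, 63, 78, 91]
  NpsI (CGCC, off=4): starts [33, 37, 41, 44, 55, 66, 82, 85, 100, 104] → cuts [2, 37, 41, 45, 48, 59, 70, 86, 89, 104]

All cut coordinates (distinct, sorted): [2, 6, 26, 37, 41, 45, 48, 52, 59, 63, 70, 78, 86, 89, 91, 104]

Fragment lengths:
  2→6: 4 bp
  6→26: 20 bp
  26→37: 11 bp
  37→41: 4 bp
  41→45: 4 bp
  45→48: 3 bp
  48→52: 4 bp
  52→59: 7 bp
  59→63: 4 bp
  63→70: 7 bp
  70→78: 8 bp
  78→86: 8 bp
  86→89: 3 bp
  89→91: 2 bp
  91→104: 13 bp
  104→2 (wrap): 106-104+2 = 4 bp

[2,3,3,4,4,4,4,4,4,7,7,8,8,11,13,20]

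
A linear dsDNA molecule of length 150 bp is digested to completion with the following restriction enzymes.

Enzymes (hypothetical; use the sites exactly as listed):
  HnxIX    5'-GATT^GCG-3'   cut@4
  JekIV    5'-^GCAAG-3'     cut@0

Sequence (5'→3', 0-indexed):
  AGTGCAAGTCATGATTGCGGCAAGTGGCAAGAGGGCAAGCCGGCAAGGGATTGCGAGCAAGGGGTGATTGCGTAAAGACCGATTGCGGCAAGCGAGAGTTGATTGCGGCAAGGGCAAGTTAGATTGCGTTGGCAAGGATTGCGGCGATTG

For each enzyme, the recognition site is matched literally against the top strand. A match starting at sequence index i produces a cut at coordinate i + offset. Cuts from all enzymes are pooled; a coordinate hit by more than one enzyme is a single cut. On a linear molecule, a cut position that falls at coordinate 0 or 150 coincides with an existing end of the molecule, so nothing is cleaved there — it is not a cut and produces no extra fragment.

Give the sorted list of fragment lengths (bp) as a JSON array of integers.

[3,3,3,3,4,6,6,7,8,8,9,10,10,12,13,13,15,17]

Per-enzyme occurrences:
  HnxIX (GATTGCG, off=4): starts [12, 48, 65, 80, 100, 121, 136] → cuts [16, 52, 69, 84, 104, 125, 140]
  JekIV (GCAAG, off=0): starts [3, 19, 26, 34, 42, 56, 87, 107, 113, 131] → cuts [3, 19, 26, 34, 42, 56, 87, 107, 113, 131]

All cut coordinates (distinct, sorted): [3, 16, 19, 26, 34, 42, 52, 56, 69, 84, 87, 104, 107, 113, 125, 131, 140]

Fragments:
  [0,3): 3 bp
  [3,16): 13 bp
  [16,19): 3 bp
  [19,26): 7 bp
  [26,34): 8 bp
  [34,42): 8 bp
  [42,52): 10 bp
  [52,56): 4 bp
  [56,69): 13 bp
  [69,84): 15 bp
  [84,87): 3 bp
  [87,104): 17 bp
  [104,107): 3 bp
  [107,113): 6 bp
  [113,125): 12 bp
  [125,131): 6 bp
  [131,140): 9 bp
  [140,150): 10 bp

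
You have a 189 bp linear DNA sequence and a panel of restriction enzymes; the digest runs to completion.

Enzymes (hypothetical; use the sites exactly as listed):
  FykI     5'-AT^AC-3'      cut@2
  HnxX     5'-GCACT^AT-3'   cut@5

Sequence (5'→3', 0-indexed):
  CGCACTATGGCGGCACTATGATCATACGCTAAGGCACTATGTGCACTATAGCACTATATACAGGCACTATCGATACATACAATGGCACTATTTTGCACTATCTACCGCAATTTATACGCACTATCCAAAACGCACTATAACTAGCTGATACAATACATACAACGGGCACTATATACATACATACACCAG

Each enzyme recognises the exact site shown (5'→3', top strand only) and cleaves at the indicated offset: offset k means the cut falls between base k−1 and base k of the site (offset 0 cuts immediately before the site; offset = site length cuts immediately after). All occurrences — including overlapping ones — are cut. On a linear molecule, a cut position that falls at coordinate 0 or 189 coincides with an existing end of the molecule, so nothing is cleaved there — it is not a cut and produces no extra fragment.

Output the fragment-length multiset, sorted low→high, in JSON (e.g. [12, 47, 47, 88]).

[4,4,4,4,4,4,5,6,6,7,7,8,8,9,9,10,11,11,12,13,13,14,16]

Per-enzyme occurrences:
  FykI (ATAC, off=2): starts [23, 57, 72, 76, 113, 147, 152, 156, 172, 176, 180] → cuts [25, 59, 74, 78, 115, 149, 154, 158, 174, 178, 182]
  HnxX (GCACTAT, off=5): starts [1, 12, 33, 42, 50, 63, 84, 94, 117, 131, 165] → cuts [6, 17, 38, 47, 55, 68, 89, 99, 122, 136, 170]

Pooled cuts: [6, 17, 25, 38, 47, 55, 59, 68, 74, 78, 89, 99, 115, 122, 136, 149, 154, 158, 170, 174, 178, 182]

Fragments:
  [0,6): 6 bp
  [6,17): 11 bp
  [17,25): 8 bp
  [25,38): 13 bp
  [38,47): 9 bp
  [47,55): 8 bp
  [55,59): 4 bp
  [59,68): 9 bp
  [68,74): 6 bp
  [74,78): 4 bp
  [78,89): 11 bp
  [89,99): 10 bp
  [99,115): 16 bp
  [115,122): 7 bp
  [122,136): 14 bp
  [136,149): 13 bp
  [149,154): 5 bp
  [154,158): 4 bp
  [158,170): 12 bp
  [170,174): 4 bp
  [174,178): 4 bp
  [178,182): 4 bp
  [182,189): 7 bp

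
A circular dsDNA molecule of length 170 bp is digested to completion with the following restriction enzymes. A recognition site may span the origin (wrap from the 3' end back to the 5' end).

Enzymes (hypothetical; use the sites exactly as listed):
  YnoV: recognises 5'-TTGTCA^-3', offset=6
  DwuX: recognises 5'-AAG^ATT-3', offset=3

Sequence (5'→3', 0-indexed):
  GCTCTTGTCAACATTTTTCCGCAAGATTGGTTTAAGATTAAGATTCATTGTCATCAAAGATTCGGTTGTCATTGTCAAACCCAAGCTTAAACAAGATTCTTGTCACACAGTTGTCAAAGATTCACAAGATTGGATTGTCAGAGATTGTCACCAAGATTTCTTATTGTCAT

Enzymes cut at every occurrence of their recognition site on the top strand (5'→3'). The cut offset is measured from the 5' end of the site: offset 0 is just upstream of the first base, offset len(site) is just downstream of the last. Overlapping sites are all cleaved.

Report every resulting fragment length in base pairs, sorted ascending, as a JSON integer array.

[3,5,6,6,6,9,10,10,11,11,11,11,12,12,14,15,18]

Scan for sites:
  YnoV TTGTCA/6: at [4, 47, 65, 71, 99, 110, 134, 144, 163] ⇒ [10, 53, 71, 77, 105, 116, 140, 150, 169]
  DwuX AAGATT/3: at [22, 33, 39, 56, 92, 116, 125, 152] ⇒ [25, 36, 42, 59, 95, 119, 128, 155]

Pooled cuts: [10, 25, 36, 42, 53, 59, 71, 77, 95, 105, 116, 119, 128, 140, 150, 155, 169]

Fragment lengths:
  10→25: 15 bp
  25→36: 11 bp
  36→42: 6 bp
  42→53: 11 bp
  53→59: 6 bp
  59→71: 12 bp
  71→77: 6 bp
  77→95: 18 bp
  95→105: 10 bp
  105→116: 11 bp
  116→119: 3 bp
  119→128: 9 bp
  128→140: 12 bp
  140→150: 10 bp
  150→155: 5 bp
  155→169: 14 bp
  169→10 (wrap): 170-169+10 = 11 bp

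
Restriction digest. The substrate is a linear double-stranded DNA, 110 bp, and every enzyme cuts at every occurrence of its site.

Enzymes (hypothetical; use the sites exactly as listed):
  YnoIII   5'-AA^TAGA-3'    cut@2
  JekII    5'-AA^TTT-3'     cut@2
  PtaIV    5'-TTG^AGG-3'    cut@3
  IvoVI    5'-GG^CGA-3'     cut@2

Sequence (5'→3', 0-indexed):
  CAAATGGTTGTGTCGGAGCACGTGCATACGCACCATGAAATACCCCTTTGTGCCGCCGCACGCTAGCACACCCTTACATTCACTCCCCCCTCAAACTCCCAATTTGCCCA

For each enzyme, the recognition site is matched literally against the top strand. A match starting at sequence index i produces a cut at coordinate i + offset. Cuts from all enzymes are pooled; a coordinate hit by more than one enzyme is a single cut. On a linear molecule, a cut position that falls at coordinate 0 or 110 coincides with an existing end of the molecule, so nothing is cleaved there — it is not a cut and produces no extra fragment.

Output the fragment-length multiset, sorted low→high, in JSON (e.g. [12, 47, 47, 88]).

Scan for sites:
  YnoIII (AATAGA, off=2): no sites
  JekII AATTT/2: at [100] ⇒ [102]
  PtaIV (TTGAGG, off=3): no sites
  IvoVI (GGCGA, off=2): no sites

Pooled cuts: [102]

Fragment lengths:
  [0,102): 102 bp
  [102,110): 8 bp

[8,102]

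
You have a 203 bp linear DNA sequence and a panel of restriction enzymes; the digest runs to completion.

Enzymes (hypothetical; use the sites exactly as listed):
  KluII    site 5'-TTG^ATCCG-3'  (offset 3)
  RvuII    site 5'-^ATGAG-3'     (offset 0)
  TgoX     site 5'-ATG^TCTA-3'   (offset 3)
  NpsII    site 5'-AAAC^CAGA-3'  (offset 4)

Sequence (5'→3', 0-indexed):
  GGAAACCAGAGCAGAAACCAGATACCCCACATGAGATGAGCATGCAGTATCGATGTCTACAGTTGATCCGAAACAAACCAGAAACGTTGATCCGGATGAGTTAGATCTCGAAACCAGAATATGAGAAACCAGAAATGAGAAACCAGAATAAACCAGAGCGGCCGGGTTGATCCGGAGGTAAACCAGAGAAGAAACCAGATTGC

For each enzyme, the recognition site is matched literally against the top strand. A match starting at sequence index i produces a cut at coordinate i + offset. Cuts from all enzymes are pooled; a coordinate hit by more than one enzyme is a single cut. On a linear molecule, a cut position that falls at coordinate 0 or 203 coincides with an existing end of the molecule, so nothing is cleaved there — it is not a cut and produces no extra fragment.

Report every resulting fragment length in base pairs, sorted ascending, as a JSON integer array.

[5,5,6,6,6,8,9,9,10,10,11,12,12,12,13,14,16,19,20]

Scan for sites:
  KluII (TTGATCCG, off=3): starts [62, 86, 166] → cuts [65, 89, 169]
  RvuII (ATGAG, off=0): starts [30, 35, 95, 120, 134] → cuts [30, 35, 95, 120, 134]
  TgoX (ATGTCTA, off=3): starts [52] → cuts [55]
  NpsII (AAACCAGA, off=4): starts [2, 14, 74, 110, 125, 139, 149, 179, 191] → cuts [6, 18, 78, 114, 129, 143, 153, 183, 195]

All cut coordinates (distinct, sorted): [6, 18, 30, 35, 55, 65, 78, 89, 95, 114, 120, 129, 134, 143, 153, 169, 183, 195]

Fragment lengths:
  [0,6): 6 bp
  [6,18): 12 bp
  [18,30): 12 bp
  [30,35): 5 bp
  [35,55): 20 bp
  [55,65): 10 bp
  [65,78): 13 bp
  [78,89): 11 bp
  [89,95): 6 bp
  [95,114): 19 bp
  [114,120): 6 bp
  [120,129): 9 bp
  [129,134): 5 bp
  [134,143): 9 bp
  [143,153): 10 bp
  [153,169): 16 bp
  [169,183): 14 bp
  [183,195): 12 bp
  [195,203): 8 bp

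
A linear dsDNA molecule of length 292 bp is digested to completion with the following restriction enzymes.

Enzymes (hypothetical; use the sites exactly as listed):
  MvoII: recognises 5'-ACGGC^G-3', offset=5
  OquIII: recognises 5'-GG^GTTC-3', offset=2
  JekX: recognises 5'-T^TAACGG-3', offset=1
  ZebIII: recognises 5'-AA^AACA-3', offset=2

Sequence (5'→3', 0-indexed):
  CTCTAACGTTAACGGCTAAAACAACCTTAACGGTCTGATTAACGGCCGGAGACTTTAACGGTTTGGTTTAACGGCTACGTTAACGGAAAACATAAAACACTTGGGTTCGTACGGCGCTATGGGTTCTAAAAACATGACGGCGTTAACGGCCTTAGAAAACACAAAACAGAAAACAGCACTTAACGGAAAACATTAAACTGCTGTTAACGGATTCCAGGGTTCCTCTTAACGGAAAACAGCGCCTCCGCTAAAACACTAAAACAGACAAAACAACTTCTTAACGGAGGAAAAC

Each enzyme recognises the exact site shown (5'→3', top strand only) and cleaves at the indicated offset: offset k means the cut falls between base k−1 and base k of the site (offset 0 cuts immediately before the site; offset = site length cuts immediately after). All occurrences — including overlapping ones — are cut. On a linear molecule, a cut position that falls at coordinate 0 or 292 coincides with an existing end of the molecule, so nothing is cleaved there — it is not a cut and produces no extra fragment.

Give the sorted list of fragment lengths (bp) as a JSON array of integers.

[2,7,7,7,7,8,8,8,8,8,8,8,9,9,9,9,10,10,11,11,12,12,13,14,14,14,16,16,17]

Scan for sites:
  MvoII (ACGGCG, off=5): starts [110, 136] → cuts [115, 141]
  OquIII (GGGTTC, off=2): starts [102, 120, 216] → cuts [104, 122, 218]
  JekX (TTAACGG, off=1): starts [8, 26, 38, 54, 67, 79, 142, 179, 203, 225, 277] → cuts [9, 27, 39, 55, 68, 80, 143, 180, 204, 226, 278]
  ZebIII (AAAACA, off=2): starts [17, 86, 93, 128, 155, 162, 169, 186, 232, 249, 257, 266] → cuts [19, 88, 95, 130, 157, 164, 171, 188, 234, 251, 259, 268]

Pooled cuts: [9, 19, 27, 39, 55, 68, 80, 88, 95, 104, 115, 122, 130, 141, 143, 157, 164, 171, 180, 188, 204, 218, 226, 234, 251, 259, 268, 278]

Fragment lengths:
  [0,9): 9 bp
  [9,19): 10 bp
  [19,27): 8 bp
  [27,39): 12 bp
  [39,55): 16 bp
  [55,68): 13 bp
  [68,80): 12 bp
  [80,88): 8 bp
  [88,95): 7 bp
  [95,104): 9 bp
  [104,115): 11 bp
  [115,122): 7 bp
  [122,130): 8 bp
  [130,141): 11 bp
  [141,143): 2 bp
  [143,157): 14 bp
  [157,164): 7 bp
  [164,171): 7 bp
  [171,180): 9 bp
  [180,188): 8 bp
  [188,204): 16 bp
  [204,218): 14 bp
  [218,226): 8 bp
  [226,234): 8 bp
  [234,251): 17 bp
  [251,259): 8 bp
  [259,268): 9 bp
  [268,278): 10 bp
  [278,292): 14 bp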